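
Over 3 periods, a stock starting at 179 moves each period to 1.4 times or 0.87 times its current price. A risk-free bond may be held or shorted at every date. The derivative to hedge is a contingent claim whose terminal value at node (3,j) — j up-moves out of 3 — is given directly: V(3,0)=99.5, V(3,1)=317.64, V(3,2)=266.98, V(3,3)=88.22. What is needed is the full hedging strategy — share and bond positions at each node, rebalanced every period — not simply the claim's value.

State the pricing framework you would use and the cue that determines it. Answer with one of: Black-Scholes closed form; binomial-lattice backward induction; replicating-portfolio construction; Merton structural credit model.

framework: replicating-portfolio construction

Key observation: what is demanded is not a single number but the (Δ, B) position at each node of the 1.4/0.87 tree starting at 179; constructing those positions is the replicating-portfolio method.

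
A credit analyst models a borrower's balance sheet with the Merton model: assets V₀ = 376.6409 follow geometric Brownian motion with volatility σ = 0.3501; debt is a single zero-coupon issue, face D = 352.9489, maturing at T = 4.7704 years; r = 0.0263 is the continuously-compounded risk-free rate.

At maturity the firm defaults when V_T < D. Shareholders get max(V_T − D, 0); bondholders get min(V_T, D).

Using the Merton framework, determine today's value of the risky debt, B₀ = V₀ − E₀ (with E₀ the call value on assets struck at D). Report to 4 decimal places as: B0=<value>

B0=238.5551

Apply the equity-as-call identities (strike 352.9489, horizon 4.7704 years):
d₁ = [ln(V₀/D) + (r + σ²/2)T] / (σ√T)
   = [ln(376.6409/352.9489) + (0.0263 + 0.5·0.3501²)·4.7704] / (0.3501·√4.7704)
   = [0.064969 + 0.417816] / 0.764662 = 0.631370
d₂ = d₁ − σ√T = 0.631370 − 0.764662 = -0.133292
N(d₁) = 0.736101,  N(d₂) = 0.446981,  e^(−rT) = 0.882090
E₀ = V₀·N(d₁) − D·e^(−rT)·N(d₂)
   = 376.6409·0.736101 − 352.9489·0.882090·0.446981 = 138.085801
B₀ = V₀ − E₀ = 376.6409 − 138.085801 = 238.555099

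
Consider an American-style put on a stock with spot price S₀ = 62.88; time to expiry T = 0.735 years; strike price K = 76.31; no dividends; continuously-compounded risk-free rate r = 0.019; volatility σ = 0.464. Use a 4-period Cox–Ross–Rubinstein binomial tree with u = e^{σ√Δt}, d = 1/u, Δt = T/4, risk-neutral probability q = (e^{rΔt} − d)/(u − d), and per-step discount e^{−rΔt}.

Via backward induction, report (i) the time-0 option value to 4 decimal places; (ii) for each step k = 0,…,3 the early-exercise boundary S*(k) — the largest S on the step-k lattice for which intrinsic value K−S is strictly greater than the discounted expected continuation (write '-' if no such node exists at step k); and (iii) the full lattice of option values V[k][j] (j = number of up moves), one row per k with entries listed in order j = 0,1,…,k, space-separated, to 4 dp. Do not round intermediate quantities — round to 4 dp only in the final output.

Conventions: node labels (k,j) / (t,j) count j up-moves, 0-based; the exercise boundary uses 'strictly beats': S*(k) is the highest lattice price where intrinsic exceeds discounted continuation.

Δt=0.18375  u=1.22006  d=0.81963  q=0.45917  discount=0.99651
step 4 (expiry): payoffs max(K−S,0) = 47.9314 34.0673 13.4300 0.0000 0.0000
step 3: (k=3,j=0): S=34.6235, K−S=41.6865, hold=41.4206 ⇒ V=41.6865 exercise | (k=3,j=1): S=51.5385, K−S=24.7715, hold=24.5055 ⇒ V=24.7715 exercise | (k=3,j=2): S=76.7173, K−S=0.0000, hold=7.2380 ⇒ V=7.2380 continue | (k=3,j=3): S=114.1969, K−S=0.0000, hold=0.0000 ⇒ V=0.0000 continue  boundary S*=51.5385
step 2: (k=2,j=0): S=42.2427, K−S=34.0673, hold=33.8014 ⇒ V=34.0673 exercise | (k=2,j=1): S=62.8800, K−S=13.4300, hold=16.6623 ⇒ V=16.6623 continue | (k=2,j=2): S=93.5995, K−S=0.0000, hold=3.9009 ⇒ V=3.9009 continue  boundary S*=42.2427
step 1: (k=1,j=0): S=51.5385, K−S=24.7715, hold=25.9845 ⇒ V=25.9845 continue | (k=1,j=1): S=76.7173, K−S=0.0000, hold=10.7650 ⇒ V=10.7650 continue  boundary S*=-
step 0: (k=0,j=0): S=62.8800, K−S=13.4300, hold=18.9299 ⇒ V=18.9299 continue  boundary S*=-

price = 18.9299
boundary = - - 42.2427 51.5385
tree:
18.9299
25.9845 10.7650
34.0673 16.6623 3.9009
41.6865 24.7715 7.2380 0.0000
47.9314 34.0673 13.4300 0.0000 0.0000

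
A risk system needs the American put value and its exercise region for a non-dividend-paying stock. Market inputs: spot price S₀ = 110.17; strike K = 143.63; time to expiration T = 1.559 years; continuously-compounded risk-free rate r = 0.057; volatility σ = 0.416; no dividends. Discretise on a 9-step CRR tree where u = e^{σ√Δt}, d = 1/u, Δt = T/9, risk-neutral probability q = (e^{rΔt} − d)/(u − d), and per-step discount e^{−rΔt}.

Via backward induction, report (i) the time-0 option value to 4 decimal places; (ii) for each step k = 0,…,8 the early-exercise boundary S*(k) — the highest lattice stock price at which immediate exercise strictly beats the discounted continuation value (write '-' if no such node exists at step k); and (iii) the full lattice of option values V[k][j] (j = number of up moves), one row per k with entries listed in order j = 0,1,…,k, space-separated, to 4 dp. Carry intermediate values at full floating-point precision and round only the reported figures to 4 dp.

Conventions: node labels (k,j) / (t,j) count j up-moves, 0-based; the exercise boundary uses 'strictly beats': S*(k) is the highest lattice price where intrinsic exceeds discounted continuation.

price = 40.3530
boundary = - - 77.9250 65.5365 77.9250 92.6552 77.9250 92.6552 110.1700
tree:
40.3530
52.2124 28.6019
65.7050 38.9718 18.1902
78.0935 51.4787 26.5059 9.7438
88.5124 65.7050 37.4451 15.4475 3.8947
97.2750 78.0935 50.9748 23.8633 6.8390 0.8521
104.6445 88.5124 65.7050 35.6585 11.8432 1.6721 0.0000
110.8424 97.2750 78.0935 50.9748 20.1457 3.2812 0.0000 0.0000
116.0549 104.6445 88.5124 65.7050 33.4600 6.4386 0.0000 0.0000 0.0000
120.4388 110.8424 97.2750 78.0935 50.9748 12.6344 0.0000 0.0000 0.0000 0.0000

Δt=0.17322  u=1.18903  d=0.84102  q=0.48534  discount=0.99017
step 9 (expiry): payoffs max(K−S,0) = 120.4388 110.8424 97.2750 78.0935 50.9748 12.6344 0.0000 0.0000 0.0000 0.0000
step 8: (k=8,j=0): S=27.5751, K−S=116.0549, hold=114.6438 ⇒ V=116.0549 exercise | (k=8,j=1): S=38.9855, K−S=104.6445, hold=103.2333 ⇒ V=104.6445 exercise | (k=8,j=2): S=55.1176, K−S=88.5124, hold=87.1013 ⇒ V=88.5124 exercise | (k=8,j=3): S=77.9250, K−S=65.7050, hold=64.2939 ⇒ V=65.7050 exercise | (k=8,j=4): S=110.1700, K−S=33.4600, hold=32.0488 ⇒ V=33.4600 exercise | (k=8,j=5): S=155.7579, K−S=0.0000, hold=6.4386 ⇒ V=6.4386 continue | (k=8,j=6): S=220.2099, K−S=0.0000, hold=0.0000 ⇒ V=0.0000 continue | (k=8,j=7): S=311.3318, K−S=0.0000, hold=0.0000 ⇒ V=0.0000 continue | (k=8,j=8): S=440.1596, K−S=0.0000, hold=0.0000 ⇒ V=0.0000 continue  boundary S*=110.1700
step 7: (k=7,j=0): S=32.7876, K−S=110.8424, hold=109.4312 ⇒ V=110.8424 exercise | (k=7,j=1): S=46.3550, K−S=97.2750, hold=95.8638 ⇒ V=97.2750 exercise | (k=7,j=2): S=65.5365, K−S=78.0935, hold=76.6823 ⇒ V=78.0935 exercise | (k=7,j=3): S=92.6552, K−S=50.9748, hold=49.5636 ⇒ V=50.9748 exercise | (k=7,j=4): S=130.9956, K−S=12.6344, hold=20.1457 ⇒ V=20.1457 continue | (k=7,j=5): S=185.2010, K−S=0.0000, hold=3.2812 ⇒ V=3.2812 continue | (k=7,j=6): S=261.8365, K−S=0.0000, hold=0.0000 ⇒ V=0.0000 continue | (k=7,j=7): S=370.1833, K−S=0.0000, hold=0.0000 ⇒ V=0.0000 continue  boundary S*=92.6552
step 6: (k=6,j=0): S=38.9855, K−S=104.6445, hold=103.2333 ⇒ V=104.6445 exercise | (k=6,j=1): S=55.1176, K−S=88.5124, hold=87.1013 ⇒ V=88.5124 exercise | (k=6,j=2): S=77.9250, K−S=65.7050, hold=64.2939 ⇒ V=65.7050 exercise | (k=6,j=3): S=110.1700, K−S=33.4600, hold=35.6585 ⇒ V=35.6585 continue | (k=6,j=4): S=155.7579, K−S=0.0000, hold=11.8432 ⇒ V=11.8432 continue | (k=6,j=5): S=220.2099, K−S=0.0000, hold=1.6721 ⇒ V=1.6721 continue | (k=6,j=6): S=311.3318, K−S=0.0000, hold=0.0000 ⇒ V=0.0000 continue  boundary S*=77.9250
step 5: (k=5,j=0): S=46.3550, K−S=97.2750, hold=95.8638 ⇒ V=97.2750 exercise | (k=5,j=1): S=65.5365, K−S=78.0935, hold=76.6823 ⇒ V=78.0935 exercise | (k=5,j=2): S=92.6552, K−S=50.9748, hold=50.6201 ⇒ V=50.9748 exercise | (k=5,j=3): S=130.9956, K−S=12.6344, hold=23.8633 ⇒ V=23.8633 continue | (k=5,j=4): S=185.2010, K−S=0.0000, hold=6.8390 ⇒ V=6.8390 continue | (k=5,j=5): S=261.8365, K−S=0.0000, hold=0.8521 ⇒ V=0.8521 continue  boundary S*=92.6552
step 4: (k=4,j=0): S=55.1176, K−S=88.5124, hold=87.1013 ⇒ V=88.5124 exercise | (k=4,j=1): S=77.9250, K−S=65.7050, hold=64.2939 ⇒ V=65.7050 exercise | (k=4,j=2): S=110.1700, K−S=33.4600, hold=37.4451 ⇒ V=37.4451 continue | (k=4,j=3): S=155.7579, K−S=0.0000, hold=15.4475 ⇒ V=15.4475 continue | (k=4,j=4): S=220.2099, K−S=0.0000, hold=3.8947 ⇒ V=3.8947 continue  boundary S*=77.9250
step 3: (k=3,j=0): S=65.5365, K−S=78.0935, hold=76.6823 ⇒ V=78.0935 exercise | (k=3,j=1): S=92.6552, K−S=50.9748, hold=51.4787 ⇒ V=51.4787 continue | (k=3,j=2): S=130.9956, K−S=12.6344, hold=26.5059 ⇒ V=26.5059 continue | (k=3,j=3): S=185.2010, K−S=0.0000, hold=9.7438 ⇒ V=9.7438 continue  boundary S*=65.5365
step 2: (k=2,j=0): S=77.9250, K−S=65.7050, hold=64.5360 ⇒ V=65.7050 exercise | (k=2,j=1): S=110.1700, K−S=33.4600, hold=38.9718 ⇒ V=38.9718 continue | (k=2,j=2): S=155.7579, K−S=0.0000, hold=18.1902 ⇒ V=18.1902 continue  boundary S*=77.9250
step 1: (k=1,j=0): S=92.6552, K−S=50.9748, hold=52.2124 ⇒ V=52.2124 continue | (k=1,j=1): S=130.9956, K−S=12.6344, hold=28.6019 ⇒ V=28.6019 continue  boundary S*=-
step 0: (k=0,j=0): S=110.1700, K−S=33.4600, hold=40.3530 ⇒ V=40.3530 continue  boundary S*=-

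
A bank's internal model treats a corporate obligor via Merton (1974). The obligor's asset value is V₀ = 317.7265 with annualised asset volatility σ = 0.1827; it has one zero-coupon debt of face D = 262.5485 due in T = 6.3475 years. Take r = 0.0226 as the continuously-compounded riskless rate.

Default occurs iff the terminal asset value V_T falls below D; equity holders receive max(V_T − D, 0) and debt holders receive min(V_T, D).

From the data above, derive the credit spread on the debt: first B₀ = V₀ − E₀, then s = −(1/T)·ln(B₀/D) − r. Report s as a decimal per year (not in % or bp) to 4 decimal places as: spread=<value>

spread=0.0120

Work the structural quantities from V₀ = 317.7265 against face 262.5485:
d₁ = [ln(V₀/D) + (r + σ²/2)T] / (σ√T)
   = [ln(317.7265/262.5485) + (0.0226 + 0.5·0.1827²)·6.3475] / (0.1827·√6.3475)
   = [0.190755 + 0.249391] / 0.460299 = 0.956218
d₂ = d₁ − σ√T = 0.956218 − 0.460299 = 0.495919
N(d₁) = 0.830519,  N(d₂) = 0.690024,  e^(−rT) = 0.866361
E₀ = V₀·N(d₁) − D·e^(−rT)·N(d₂)
   = 317.7265·0.830519 − 262.5485·0.866361·0.690024 = 106.923714
B₀ = V₀ − E₀ = 317.7265 − 106.923714 = 210.802786
spread = −(1/T)·ln(B₀/D) − r = −(1/6.3475)·ln(210.802786/262.5485) − 0.0226 = 0.01198256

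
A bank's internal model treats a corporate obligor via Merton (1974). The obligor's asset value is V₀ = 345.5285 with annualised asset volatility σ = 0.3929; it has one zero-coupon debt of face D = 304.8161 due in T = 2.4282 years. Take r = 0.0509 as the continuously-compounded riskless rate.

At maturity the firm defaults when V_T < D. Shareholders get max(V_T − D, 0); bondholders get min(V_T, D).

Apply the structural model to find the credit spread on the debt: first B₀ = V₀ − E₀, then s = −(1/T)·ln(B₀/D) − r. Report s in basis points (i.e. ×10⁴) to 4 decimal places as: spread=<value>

Apply the equity-as-call identities (strike 304.8161, horizon 2.4282 years):
d₁ = [ln(V₀/D) + (r + σ²/2)T] / (σ√T)
   = [ln(345.5285/304.8161) + (0.0509 + 0.5·0.3929²)·2.4282] / (0.3929·√2.4282)
   = [0.125366 + 0.311016] / 0.612244 = 0.712760
d₂ = d₁ − σ√T = 0.712760 − 0.612244 = 0.100517
N(d₁) = 0.762003,  N(d₂) = 0.540033,  e^(−rT) = 0.883737
E₀ = V₀·N(d₁) − D·e^(−rT)·N(d₂)
   = 345.5285·0.762003 − 304.8161·0.883737·0.540033 = 117.821084
B₀ = V₀ − E₀ = 345.5285 − 117.821084 = 227.707416
spread = −(1/T)·ln(B₀/D) − r = −(1/2.4282)·ln(227.707416/304.8161) − 0.0509 = 0.06920835
in basis points: 0.06920835 × 10⁴ = 692.0835 bp

spread=692.0835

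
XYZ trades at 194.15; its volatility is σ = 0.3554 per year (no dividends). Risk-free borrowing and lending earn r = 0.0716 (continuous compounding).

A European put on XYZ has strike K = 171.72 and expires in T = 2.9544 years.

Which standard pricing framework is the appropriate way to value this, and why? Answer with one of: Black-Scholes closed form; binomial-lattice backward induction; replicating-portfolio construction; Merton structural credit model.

Key observation: with XYZ following a GBM at constant σ and r, the European put struck at 171.72 prices in closed form — nothing here needs a stepwise model or a balance sheet.

framework: Black-Scholes closed form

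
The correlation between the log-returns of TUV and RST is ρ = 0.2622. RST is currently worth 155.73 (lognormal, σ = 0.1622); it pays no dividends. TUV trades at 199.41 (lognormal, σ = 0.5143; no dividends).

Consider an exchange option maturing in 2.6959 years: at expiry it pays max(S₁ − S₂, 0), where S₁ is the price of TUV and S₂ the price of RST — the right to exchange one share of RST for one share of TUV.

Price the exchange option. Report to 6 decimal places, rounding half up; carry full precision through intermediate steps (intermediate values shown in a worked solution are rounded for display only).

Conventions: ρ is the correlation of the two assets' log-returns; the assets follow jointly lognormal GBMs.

σ_eff = √(σ₁² + σ₂² − 2ρσ₁σ₂) = √(0.5143² + 0.1622² − 2·0.2622·0.5143·0.1622) = 0.497060
d₁ = (ln(S₁/S₂) + (q₂ − q₁ + σ_eff²/2)T) / (σ_eff√T) = (ln(199.41/155.73) + (0.0 − 0.0 + 0.123534)·2.6959) / 0.816132 = 0.711006
d₂ = d₁ − σ_eff√T = 0.711006 − 0.816132 = -0.105126
N(d₁) = 0.761460,  N(d₂) = 0.458138
V = S₁·e^{−q₁T}·N(d₁) − S₂·e^{−q₂T}·N(d₂) = 151.842703 − 71.345848 = 80.496855
Key observation: pricing in RST-units makes this a unit-strike call on the ratio S₁/S₂ — the risk-free rate cancels and cannot affect the value.

exchange price = 80.496855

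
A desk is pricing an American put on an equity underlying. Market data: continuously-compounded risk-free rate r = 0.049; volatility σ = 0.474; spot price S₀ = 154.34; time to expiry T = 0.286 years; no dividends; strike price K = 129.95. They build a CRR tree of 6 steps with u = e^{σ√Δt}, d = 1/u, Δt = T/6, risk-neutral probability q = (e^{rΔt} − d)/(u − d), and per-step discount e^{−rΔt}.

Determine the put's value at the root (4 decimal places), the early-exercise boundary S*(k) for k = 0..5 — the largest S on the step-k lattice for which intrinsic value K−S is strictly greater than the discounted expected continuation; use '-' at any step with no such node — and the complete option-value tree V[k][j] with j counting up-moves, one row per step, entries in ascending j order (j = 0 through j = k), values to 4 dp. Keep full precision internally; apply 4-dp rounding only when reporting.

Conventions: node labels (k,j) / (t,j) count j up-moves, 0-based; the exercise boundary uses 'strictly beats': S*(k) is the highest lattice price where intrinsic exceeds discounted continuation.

Δt=0.04767  u=1.10903  d=0.90169  q=0.48543  discount=0.99767
step 6 (expiry): payoffs max(K−S,0) = 47.0002 27.9258 4.4653 0.0000 0.0000 0.0000 0.0000
step 5: (k=5,j=0): S=91.9940, K−S=37.9560, hold=37.6529 ⇒ V=37.9560 exercise | (k=5,j=1): S=113.1480, K−S=16.8020, hold=16.4988 ⇒ V=16.8020 exercise | (k=5,j=2): S=139.1665, K−S=0.0000, hold=2.2923 ⇒ V=2.2923 continue | (k=5,j=3): S=171.1679, K−S=0.0000, hold=0.0000 ⇒ V=0.0000 continue | (k=5,j=4): S=210.5281, K−S=0.0000, hold=0.0000 ⇒ V=0.0000 continue | (k=5,j=5): S=258.9391, K−S=0.0000, hold=0.0000 ⇒ V=0.0000 continue  boundary S*=113.1480
step 4: (k=4,j=0): S=102.0242, K−S=27.9258, hold=27.6226 ⇒ V=27.9258 exercise | (k=4,j=1): S=125.4847, K−S=4.4653, hold=9.7358 ⇒ V=9.7358 continue | (k=4,j=2): S=154.3400, K−S=0.0000, hold=1.1768 ⇒ V=1.1768 continue | (k=4,j=3): S=189.8306, K−S=0.0000, hold=0.0000 ⇒ V=0.0000 continue | (k=4,j=4): S=233.4822, K−S=0.0000, hold=0.0000 ⇒ V=0.0000 continue  boundary S*=102.0242
step 3: (k=3,j=0): S=113.1480, K−S=16.8020, hold=19.0513 ⇒ V=19.0513 continue | (k=3,j=1): S=139.1665, K−S=0.0000, hold=5.5680 ⇒ V=5.5680 continue | (k=3,j=2): S=171.1679, K−S=0.0000, hold=0.6041 ⇒ V=0.6041 continue | (k=3,j=3): S=210.5281, K−S=0.0000, hold=0.0000 ⇒ V=0.0000 continue  boundary S*=-
step 2: (k=2,j=0): S=125.4847, K−S=4.4653, hold=12.4769 ⇒ V=12.4769 continue | (k=2,j=1): S=154.3400, K−S=0.0000, hold=3.1510 ⇒ V=3.1510 continue | (k=2,j=2): S=189.8306, K−S=0.0000, hold=0.3102 ⇒ V=0.3102 continue  boundary S*=-
step 1: (k=1,j=0): S=139.1665, K−S=0.0000, hold=7.9313 ⇒ V=7.9313 continue | (k=1,j=1): S=171.1679, K−S=0.0000, hold=1.7679 ⇒ V=1.7679 continue  boundary S*=-
step 0: (k=0,j=0): S=154.3400, K−S=0.0000, hold=4.9279 ⇒ V=4.9279 continue  boundary S*=-

price = 4.9279
boundary = - - - - 102.0242 113.1480
tree:
4.9279
7.9313 1.7679
12.4769 3.1510 0.3102
19.0513 5.5680 0.6041 0.0000
27.9258 9.7358 1.1768 0.0000 0.0000
37.9560 16.8020 2.2923 0.0000 0.0000 0.0000
47.0002 27.9258 4.4653 0.0000 0.0000 0.0000 0.0000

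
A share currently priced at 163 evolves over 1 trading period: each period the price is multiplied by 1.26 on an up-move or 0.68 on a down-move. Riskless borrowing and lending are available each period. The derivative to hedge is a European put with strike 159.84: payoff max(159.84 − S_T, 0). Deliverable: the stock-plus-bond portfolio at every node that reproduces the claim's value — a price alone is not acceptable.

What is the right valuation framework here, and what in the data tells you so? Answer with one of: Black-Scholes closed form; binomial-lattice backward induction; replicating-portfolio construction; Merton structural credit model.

framework: replicating-portfolio construction

Key observation: a price alone would not answer the question — the per-node share/bond construction on the spot-163, 1.26/0.68 tree is required, and only the replicating-portfolio method yields it.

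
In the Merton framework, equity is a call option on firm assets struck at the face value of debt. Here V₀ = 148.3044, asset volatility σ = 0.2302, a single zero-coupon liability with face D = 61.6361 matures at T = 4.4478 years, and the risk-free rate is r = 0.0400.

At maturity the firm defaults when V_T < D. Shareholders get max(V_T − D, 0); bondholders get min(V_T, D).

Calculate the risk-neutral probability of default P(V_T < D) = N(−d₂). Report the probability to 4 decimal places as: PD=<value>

PD=0.0267

Apply the equity-as-call identities (strike 61.6361, horizon 4.4478 years):
d₁ = [ln(V₀/D) + (r + σ²/2)T] / (σ√T)
   = [ln(148.3044/61.6361) + (0.0400 + 0.5·0.2302²)·4.4478] / (0.2302·√4.4478)
   = [0.878019 + 0.295761] / 0.485487 = 2.417736
d₂ = d₁ − σ√T = 2.417736 − 0.485487 = 1.932248
risk-neutral PD = N(−d₂) = N(-1.932248) = 0.026664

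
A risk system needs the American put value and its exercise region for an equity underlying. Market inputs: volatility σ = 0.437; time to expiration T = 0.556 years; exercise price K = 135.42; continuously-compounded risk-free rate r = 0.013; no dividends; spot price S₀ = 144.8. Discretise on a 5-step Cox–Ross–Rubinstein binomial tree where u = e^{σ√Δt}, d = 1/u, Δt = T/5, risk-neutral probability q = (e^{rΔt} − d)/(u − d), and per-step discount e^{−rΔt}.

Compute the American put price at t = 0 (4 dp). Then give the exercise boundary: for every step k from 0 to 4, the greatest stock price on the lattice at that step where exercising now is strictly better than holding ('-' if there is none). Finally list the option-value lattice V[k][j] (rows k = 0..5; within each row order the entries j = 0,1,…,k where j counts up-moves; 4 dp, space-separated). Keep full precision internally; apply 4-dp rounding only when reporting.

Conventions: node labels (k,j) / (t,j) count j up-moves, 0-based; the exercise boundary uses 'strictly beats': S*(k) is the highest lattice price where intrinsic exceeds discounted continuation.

price = 13.9853
boundary = - - - 93.5203 108.1916
tree:
13.9853
20.8705 6.2198
30.1863 10.3698 1.5325
41.8997 16.9952 2.8879 0.0000
54.5815 27.2284 5.4421 0.0000 0.0000
65.5435 41.8997 10.2555 0.0000 0.0000 0.0000

params: Δt=0.11120 u=1.15688 d=0.86440 q=0.46858 e^(-rΔt)=0.99856
t_5 payoffs: 65.5435 41.8997 10.2555 0.0000 0.0000 0.0000
t_4: node(4,0) S=80.8385 payoff=54.5815 vs cont=54.3858 → 54.5815 [stop]  node(4,1) S=108.1916 payoff=27.2284 vs cont=27.0328 → 27.2284 [stop]  node(4,2) S=144.8000 payoff=0.0000 vs cont=5.4421 → 5.4421 [wait]  node(4,3) S=193.7955 payoff=0.0000 vs cont=0.0000 → 0.0000 [wait]  node(4,4) S=259.3694 payoff=0.0000 vs cont=0.0000 → 0.0000 [wait]  ⇒ S*(4)=108.1916
t_3: node(3,0) S=93.5203 payoff=41.8997 vs cont=41.7041 → 41.8997 [stop]  node(3,1) S=125.1645 payoff=10.2555 vs cont=16.9952 → 16.9952 [wait]  node(3,2) S=167.5159 payoff=0.0000 vs cont=2.8879 → 2.8879 [wait]  node(3,3) S=224.1977 payoff=0.0000 vs cont=0.0000 → 0.0000 [wait]  ⇒ S*(3)=93.5203
t_2: node(2,0) S=108.1916 payoff=27.2284 vs cont=30.1863 → 30.1863 [wait]  node(2,1) S=144.8000 payoff=0.0000 vs cont=10.3698 → 10.3698 [wait]  node(2,2) S=193.7955 payoff=0.0000 vs cont=1.5325 → 1.5325 [wait]  ⇒ S*(2)=-
t_1: node(1,0) S=125.1645 payoff=10.2555 vs cont=20.8705 → 20.8705 [wait]  node(1,1) S=167.5159 payoff=0.0000 vs cont=6.2198 → 6.2198 [wait]  ⇒ S*(1)=-
t_0: node(0,0) S=144.8000 payoff=0.0000 vs cont=13.9853 → 13.9853 [wait]  ⇒ S*(0)=-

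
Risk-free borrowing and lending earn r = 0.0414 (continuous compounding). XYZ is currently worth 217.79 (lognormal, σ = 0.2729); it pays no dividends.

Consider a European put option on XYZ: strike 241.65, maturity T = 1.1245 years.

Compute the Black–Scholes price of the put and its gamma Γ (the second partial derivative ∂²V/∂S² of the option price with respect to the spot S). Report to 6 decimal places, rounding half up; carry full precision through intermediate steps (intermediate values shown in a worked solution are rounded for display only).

price = 32.732758
Γ = 0.006321

σ√T = 0.2729·√1.1245 = 0.289390
d₁ = (ln(S/K) + (r+σ²/2)T) / (σ√T) = (ln(217.79/241.65) + (0.0414+0.2729²/2)·1.1245) / 0.289390 = (-0.103959 + 0.088428) / 0.289390 = -0.053670
d₂ = d₁ − σ√T = -0.053670 − 0.289390 = -0.343060
e^{−rT} = 0.954513
N(−d₁) = 0.521401,  N(−d₂) = 0.634223
Put price V = K·e^{−rT}·N(−d₂) − S·N(−d₁) = 146.288677 − 113.555919 = 32.732758
φ(d₁) = (1/√(2π))·e^{−d₁²/2} = 0.398368
Γ = φ(d₁) / (S·σ·√T) = 0.006321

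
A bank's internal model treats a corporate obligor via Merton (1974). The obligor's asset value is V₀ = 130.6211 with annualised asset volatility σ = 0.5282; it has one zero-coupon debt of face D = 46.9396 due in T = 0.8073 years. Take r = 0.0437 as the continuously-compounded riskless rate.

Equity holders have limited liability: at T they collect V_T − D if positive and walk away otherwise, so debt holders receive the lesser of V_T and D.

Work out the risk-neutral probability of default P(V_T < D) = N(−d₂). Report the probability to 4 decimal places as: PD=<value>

PD=0.0231

Equity is a call on the firm's assets struck at D = 46.9396:
d₁ = [ln(V₀/D) + (r + σ²/2)T] / (σ√T)
   = [ln(130.6211/46.9396) + (0.0437 + 0.5·0.5282²)·0.8073] / (0.5282·√0.8073)
   = [1.023439 + 0.147895] / 0.474587 = 2.468113
d₂ = d₁ − σ√T = 2.468113 − 0.474587 = 1.993526
risk-neutral PD = N(−d₂) = N(-1.993526) = 0.023102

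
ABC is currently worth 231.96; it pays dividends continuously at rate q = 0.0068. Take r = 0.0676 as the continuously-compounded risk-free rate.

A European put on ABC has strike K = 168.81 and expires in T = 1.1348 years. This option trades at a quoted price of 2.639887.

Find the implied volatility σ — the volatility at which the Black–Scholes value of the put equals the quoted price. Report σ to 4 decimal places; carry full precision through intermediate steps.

sigma = 0.2819

At σ = 0.2819 the Black–Scholes value reproduces the quote:
σ√T = 0.2819·√1.1348 = 0.300300
d₁ = (ln(S/K) + (r−q+σ²/2)T) / (σ√T) = (ln(231.96/168.81) + (0.0676−0.0068+0.2819²/2)·1.1348) / 0.300300 = (0.317791 + 0.114086) / 0.300300 = 1.438153
d₂ = d₁ − σ√T = 1.438153 − 0.300300 = 1.137854
e^{−rT} = 0.926156
e^{−qT} = 0.992313
N(−d₁) = 0.075195,  N(−d₂) = 0.127591
V = K·e^{−rT}·N(−d₂) − S·e^{−qT}·N(−d₁) = 19.948103 − 17.308216 = 2.639887 (matching the quote); vega is positive throughout, so no other σ reproduces this price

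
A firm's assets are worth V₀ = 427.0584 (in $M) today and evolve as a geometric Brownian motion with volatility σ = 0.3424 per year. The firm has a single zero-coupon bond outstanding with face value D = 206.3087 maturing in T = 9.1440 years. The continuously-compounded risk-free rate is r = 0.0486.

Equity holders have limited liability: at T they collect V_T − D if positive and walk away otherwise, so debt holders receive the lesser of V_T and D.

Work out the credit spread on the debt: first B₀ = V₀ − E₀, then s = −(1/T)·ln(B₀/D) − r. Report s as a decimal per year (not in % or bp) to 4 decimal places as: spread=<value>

Equity is a call on the firm's assets struck at D = 206.3087:
d₁ = [ln(V₀/D) + (r + σ²/2)T] / (σ√T)
   = [ln(427.0584/206.3087) + (0.0486 + 0.5·0.3424²)·9.1440] / (0.3424·√9.1440)
   = [0.727547 + 0.980409] / 1.035385 = 1.649586
d₂ = d₁ − σ√T = 1.649586 − 1.035385 = 0.614201
N(d₁) = 0.950486,  N(d₂) = 0.730459,  e^(−rT) = 0.641210
E₀ = V₀·N(d₁) − D·e^(−rT)·N(d₂)
   = 427.0584·0.950486 − 206.3087·0.641210·0.730459 = 309.282777
B₀ = V₀ − E₀ = 427.0584 − 309.282777 = 117.775623
spread = −(1/T)·ln(B₀/D) − r = −(1/9.1440)·ln(117.775623/206.3087) − 0.0486 = 0.01270712

spread=0.0127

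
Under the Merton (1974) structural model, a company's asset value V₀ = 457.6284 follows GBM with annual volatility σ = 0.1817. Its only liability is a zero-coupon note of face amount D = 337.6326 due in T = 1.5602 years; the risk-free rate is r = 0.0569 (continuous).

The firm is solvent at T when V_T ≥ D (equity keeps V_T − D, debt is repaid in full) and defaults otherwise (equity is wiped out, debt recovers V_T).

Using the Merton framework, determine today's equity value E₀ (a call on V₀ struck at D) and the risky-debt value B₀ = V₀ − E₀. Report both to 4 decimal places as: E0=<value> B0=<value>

E0=150.1167 B0=307.5117

Equity is a call on the firm's assets struck at D = 337.6326:
d₁ = [ln(V₀/D) + (r + σ²/2)T] / (σ√T)
   = [ln(457.6284/337.6326) + (0.0569 + 0.5·0.1817²)·1.5602] / (0.1817·√1.5602)
   = [0.304099 + 0.114530] / 0.226958 = 1.844526
d₂ = d₁ − σ√T = 1.844526 − 0.226958 = 1.617568
N(d₁) = 0.967447,  N(d₂) = 0.947122,  e^(−rT) = 0.915051
E₀ = V₀·N(d₁) − D·e^(−rT)·N(d₂)
   = 457.6284·0.967447 − 337.6326·0.915051·0.947122 = 150.116691
B₀ = V₀ − E₀ = 457.6284 − 150.116691 = 307.511709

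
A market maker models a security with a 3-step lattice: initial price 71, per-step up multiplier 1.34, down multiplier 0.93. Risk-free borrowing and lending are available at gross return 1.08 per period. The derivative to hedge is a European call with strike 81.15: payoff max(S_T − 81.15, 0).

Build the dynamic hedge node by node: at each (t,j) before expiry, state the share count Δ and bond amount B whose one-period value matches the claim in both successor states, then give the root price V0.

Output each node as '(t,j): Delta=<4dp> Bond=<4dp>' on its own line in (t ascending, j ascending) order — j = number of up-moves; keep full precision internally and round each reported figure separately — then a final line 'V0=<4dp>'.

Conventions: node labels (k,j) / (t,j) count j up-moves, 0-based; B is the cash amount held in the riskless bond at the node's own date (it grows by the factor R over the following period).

(0,0): Delta=0.7153 Bond=-39.3367
(1,0): Delta=0.4786 Bond=-26.8552
(1,1): Delta=1.0000 Bond=-69.5730
(2,0): Delta=0.0451 Bond=-2.3871
(2,1): Delta=1.0000 Bond=-75.1389
(2,2): Delta=1.0000 Bond=-75.1389
V0=11.4473

Arbitrage-free pricing uses the up-move probability p* = (R−d)/(u−d) = 0.3659, discounting each step at R = 1.08.
At maturity the claim pays: V(3,0)=0.0000, V(3,1)=1.1366, V(3,2)=37.4135, V(3,3)=89.6834
  t=2,j=0: stock 61.4079 → up 82.2866 (V=1.1366), down 57.1093 (V=0.0000). Price 0.3850; hedge Δ=0.0451, bond B=-2.3871.
  t=2,j=1: stock 88.4802 → up 118.5635 (V=37.4135), down 82.2866 (V=1.1366). Price 13.3413; hedge Δ=1.0000, bond B=-75.1389.
  t=2,j=2: stock 127.4876 → up 170.8334 (V=89.6834), down 118.5635 (V=37.4135). Price 52.3487; hedge Δ=1.0000, bond B=-75.1389.
  t=1,j=0: stock 66.0300 → up 88.4802 (V=13.3413), down 61.4079 (V=0.3850). Price 4.7455; hedge Δ=0.4786, bond B=-26.8552.
  t=1,j=1: stock 95.1400 → up 127.4876 (V=52.3487), down 88.4802 (V=13.3413). Price 25.5670; hedge Δ=1.0000, bond B=-69.5730.
  t=0,j=0: stock 71.0000 → up 95.1400 (V=25.5670), down 66.0300 (V=4.7455). Price 11.4473; hedge Δ=0.7153, bond B=-39.3367.
Sanity check at the root: Δ(0,0)·S0 + B(0,0) reproduces V0 = 11.4473.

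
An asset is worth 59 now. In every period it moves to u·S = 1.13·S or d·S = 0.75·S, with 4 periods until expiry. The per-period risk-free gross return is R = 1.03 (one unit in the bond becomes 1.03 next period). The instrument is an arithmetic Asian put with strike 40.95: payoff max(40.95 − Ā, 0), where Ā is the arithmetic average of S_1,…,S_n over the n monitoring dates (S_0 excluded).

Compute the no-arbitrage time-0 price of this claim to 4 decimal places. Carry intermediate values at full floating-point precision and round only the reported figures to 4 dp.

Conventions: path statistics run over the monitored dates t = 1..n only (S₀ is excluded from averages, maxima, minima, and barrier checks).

price = 0.2727

With p* = (R−d)/(u−d) = 0.7368, sum probability × payoff across the paths and divide by R^4.
Enumerate all 2^4 = 16 price paths (U = up ×1.13, D = down ×0.75); each path with k up-moves has probability p*^k·(1−p*)^(4−k).
DDDD: Ā=30.2490, payoff=10.7010, prob=0.004796
UDDD: Ā=45.5752, payoff=0.0000, prob=0.013428
DUDD: Ā=39.9702, payoff=0.9798, prob=0.013428
UUDD: Ā=60.2218, payoff=0.0000, prob=0.037599
DDUD: Ā=35.7664, payoff=5.1836, prob=0.013428
UDUD: Ā=53.8881, payoff=0.0000, prob=0.037599
DUUD: Ā=48.2831, payoff=0.0000, prob=0.037599
UUUD: Ā=72.7466, payoff=0.0000, prob=0.105279
DDDU: Ā=32.6136, payoff=8.3364, prob=0.013428
UDDU: Ā=49.1379, payoff=0.0000, prob=0.037599
DUDU: Ā=43.5329, payoff=0.0000, prob=0.037599
UUDU: Ā=65.5895, payoff=0.0000, prob=0.105279
DDUU: Ā=39.3291, payoff=1.6209, prob=0.037599
UDUU: Ā=59.2559, payoff=0.0000, prob=0.105279
DUUU: Ā=53.6509, payoff=0.0000, prob=0.105279
UUUU: Ā=80.8340, payoff=0.0000, prob=0.294780
Price = Σ prob·payoff / R^4 = 0.306972 / 1.125509 = 0.2727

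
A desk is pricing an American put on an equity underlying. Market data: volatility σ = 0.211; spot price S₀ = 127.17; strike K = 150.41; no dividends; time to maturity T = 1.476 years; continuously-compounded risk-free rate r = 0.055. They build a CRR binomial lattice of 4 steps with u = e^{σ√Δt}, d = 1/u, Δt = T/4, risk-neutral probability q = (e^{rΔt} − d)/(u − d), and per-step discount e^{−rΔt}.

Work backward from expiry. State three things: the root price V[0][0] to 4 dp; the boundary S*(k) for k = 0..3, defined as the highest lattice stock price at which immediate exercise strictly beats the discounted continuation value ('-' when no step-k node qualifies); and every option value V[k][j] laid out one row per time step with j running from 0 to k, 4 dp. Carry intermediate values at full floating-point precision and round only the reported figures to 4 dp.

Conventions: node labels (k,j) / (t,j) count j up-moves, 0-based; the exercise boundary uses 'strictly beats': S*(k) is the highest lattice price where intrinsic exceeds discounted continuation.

Δt=0.36900  u=1.13675  d=0.87970  q=0.54776  discount=0.97991
step 4 (expiry): payoffs max(K−S,0) = 74.2502 51.9964 23.2400 0.0000 0.0000
step 3: (k=3,j=0): S=86.5746, K−S=63.8354, hold=60.8136 ⇒ V=63.8354 exercise | (k=3,j=1): S=111.8716, K−S=38.5384, hold=35.5166 ⇒ V=38.5384 exercise | (k=3,j=2): S=144.5604, K−S=5.8496, hold=10.2989 ⇒ V=10.2989 continue | (k=3,j=3): S=186.8008, K−S=0.0000, hold=0.0000 ⇒ V=0.0000 continue  boundary S*=111.8716
step 2: (k=2,j=0): S=98.4136, K−S=51.9964, hold=48.9746 ⇒ V=51.9964 exercise | (k=2,j=1): S=127.1700, K−S=23.2400, hold=22.6064 ⇒ V=23.2400 exercise | (k=2,j=2): S=164.3290, K−S=0.0000, hold=4.5640 ⇒ V=4.5640 continue  boundary S*=127.1700
step 1: (k=1,j=0): S=111.8716, K−S=38.5384, hold=35.5166 ⇒ V=38.5384 exercise | (k=1,j=1): S=144.5604, K−S=5.8496, hold=12.7486 ⇒ V=12.7486 continue  boundary S*=111.8716
step 0: (k=0,j=0): S=127.1700, K−S=23.2400, hold=23.9213 ⇒ V=23.9213 continue  boundary S*=-

price = 23.9213
boundary = - 111.8716 127.1700 111.8716
tree:
23.9213
38.5384 12.7486
51.9964 23.2400 4.5640
63.8354 38.5384 10.2989 0.0000
74.2502 51.9964 23.2400 0.0000 0.0000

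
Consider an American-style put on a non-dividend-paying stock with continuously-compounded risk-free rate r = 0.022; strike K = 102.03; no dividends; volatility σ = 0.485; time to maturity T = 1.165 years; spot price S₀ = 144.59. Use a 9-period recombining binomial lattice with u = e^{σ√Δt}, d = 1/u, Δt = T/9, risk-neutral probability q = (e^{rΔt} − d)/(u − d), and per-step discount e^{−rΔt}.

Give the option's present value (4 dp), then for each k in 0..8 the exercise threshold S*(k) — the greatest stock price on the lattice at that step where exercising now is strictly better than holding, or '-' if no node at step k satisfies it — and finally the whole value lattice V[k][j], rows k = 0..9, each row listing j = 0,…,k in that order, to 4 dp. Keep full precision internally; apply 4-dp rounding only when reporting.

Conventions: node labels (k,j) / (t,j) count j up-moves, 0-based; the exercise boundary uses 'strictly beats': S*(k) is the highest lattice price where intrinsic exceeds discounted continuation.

Δt=0.12944  u=1.19065  d=0.83988  q=0.46462  discount=0.99716
step 9 (expiry): payoffs max(K−S,0) = 71.9625 59.4052 41.6036 16.3674 0.0000 0.0000 0.0000 0.0000 0.0000 0.0000
step 8: (k=8,j=0): S=35.7997, K−S=66.2303, hold=65.9401 ⇒ V=66.2303 exercise | (k=8,j=1): S=50.7510, K−S=51.2790, hold=50.9889 ⇒ V=51.2790 exercise | (k=8,j=2): S=71.9464, K−S=30.0836, hold=29.7935 ⇒ V=30.0836 exercise | (k=8,j=3): S=101.9938, K−S=0.0362, hold=8.7379 ⇒ V=8.7379 continue | (k=8,j=4): S=144.5900, K−S=0.0000, hold=0.0000 ⇒ V=0.0000 continue | (k=8,j=5): S=204.9759, K−S=0.0000, hold=0.0000 ⇒ V=0.0000 continue | (k=8,j=6): S=290.5812, K−S=0.0000, hold=0.0000 ⇒ V=0.0000 continue | (k=8,j=7): S=411.9382, K−S=0.0000, hold=0.0000 ⇒ V=0.0000 continue | (k=8,j=8): S=583.9782, K−S=0.0000, hold=0.0000 ⇒ V=0.0000 continue  boundary S*=71.9464
step 7: (k=7,j=0): S=42.6248, K−S=59.4052, hold=59.1151 ⇒ V=59.4052 exercise | (k=7,j=1): S=60.4264, K−S=41.6036, hold=41.3134 ⇒ V=41.6036 exercise | (k=7,j=2): S=85.6626, K−S=16.3674, hold=20.1087 ⇒ V=20.1087 continue | (k=7,j=3): S=121.4384, K−S=0.0000, hold=4.6648 ⇒ V=4.6648 continue | (k=7,j=4): S=172.1554, K−S=0.0000, hold=0.0000 ⇒ V=0.0000 continue | (k=7,j=5): S=244.0536, K−S=0.0000, hold=0.0000 ⇒ V=0.0000 continue | (k=7,j=6): S=345.9790, K−S=0.0000, hold=0.0000 ⇒ V=0.0000 continue | (k=7,j=7): S=490.4721, K−S=0.0000, hold=0.0000 ⇒ V=0.0000 continue  boundary S*=60.4264
step 6: (k=6,j=0): S=50.7510, K−S=51.2790, hold=50.9889 ⇒ V=51.2790 exercise | (k=6,j=1): S=71.9464, K−S=30.0836, hold=31.5268 ⇒ V=31.5268 continue | (k=6,j=2): S=101.9938, K−S=0.0362, hold=12.8964 ⇒ V=12.8964 continue | (k=6,j=3): S=144.5900, K−S=0.0000, hold=2.4904 ⇒ V=2.4904 continue | (k=6,j=4): S=204.9759, K−S=0.0000, hold=0.0000 ⇒ V=0.0000 continue | (k=6,j=5): S=290.5812, K−S=0.0000, hold=0.0000 ⇒ V=0.0000 continue | (k=6,j=6): S=411.9382, K−S=0.0000, hold=0.0000 ⇒ V=0.0000 continue  boundary S*=50.7510
step 5: (k=5,j=0): S=60.4264, K−S=41.6036, hold=41.9821 ⇒ V=41.9821 continue | (k=5,j=1): S=85.6626, K−S=16.3674, hold=22.8058 ⇒ V=22.8058 continue | (k=5,j=2): S=121.4384, K−S=0.0000, hold=8.0387 ⇒ V=8.0387 continue | (k=5,j=3): S=172.1554, K−S=0.0000, hold=1.3295 ⇒ V=1.3295 continue | (k=5,j=4): S=244.0536, K−S=0.0000, hold=0.0000 ⇒ V=0.0000 continue | (k=5,j=5): S=345.9790, K−S=0.0000, hold=0.0000 ⇒ V=0.0000 continue  boundary S*=-
step 4: (k=4,j=0): S=71.9464, K−S=30.0836, hold=32.9784 ⇒ V=32.9784 continue | (k=4,j=1): S=101.9938, K−S=0.0362, hold=15.8994 ⇒ V=15.8994 continue | (k=4,j=2): S=144.5900, K−S=0.0000, hold=4.9075 ⇒ V=4.9075 continue | (k=4,j=3): S=204.9759, K−S=0.0000, hold=0.7098 ⇒ V=0.7098 continue | (k=4,j=4): S=290.5812, K−S=0.0000, hold=0.0000 ⇒ V=0.0000 continue  boundary S*=-
step 3: (k=3,j=0): S=85.6626, K−S=16.3674, hold=24.9720 ⇒ V=24.9720 continue | (k=3,j=1): S=121.4384, K−S=0.0000, hold=10.7617 ⇒ V=10.7617 continue | (k=3,j=2): S=172.1554, K−S=0.0000, hold=2.9487 ⇒ V=2.9487 continue | (k=3,j=3): S=244.0536, K−S=0.0000, hold=0.3789 ⇒ V=0.3789 continue  boundary S*=-
step 2: (k=2,j=0): S=101.9938, K−S=0.0362, hold=18.3174 ⇒ V=18.3174 continue | (k=2,j=1): S=144.5900, K−S=0.0000, hold=7.1114 ⇒ V=7.1114 continue | (k=2,j=2): S=204.9759, K−S=0.0000, hold=1.7498 ⇒ V=1.7498 continue  boundary S*=-
step 1: (k=1,j=0): S=121.4384, K−S=0.0000, hold=13.0736 ⇒ V=13.0736 continue | (k=1,j=1): S=172.1554, K−S=0.0000, hold=4.6071 ⇒ V=4.6071 continue  boundary S*=-
step 0: (k=0,j=0): S=144.5900, K−S=0.0000, hold=9.1139 ⇒ V=9.1139 continue  boundary S*=-

price = 9.1139
boundary = - - - - - - 50.7510 60.4264 71.9464
tree:
9.1139
13.0736 4.6071
18.3174 7.1114 1.7498
24.9720 10.7617 2.9487 0.3789
32.9784 15.8994 4.9075 0.7098 0.0000
41.9821 22.8058 8.0387 1.3295 0.0000 0.0000
51.2790 31.5268 12.8964 2.4904 0.0000 0.0000 0.0000
59.4052 41.6036 20.1087 4.6648 0.0000 0.0000 0.0000 0.0000
66.2303 51.2790 30.0836 8.7379 0.0000 0.0000 0.0000 0.0000 0.0000
71.9625 59.4052 41.6036 16.3674 0.0000 0.0000 0.0000 0.0000 0.0000 0.0000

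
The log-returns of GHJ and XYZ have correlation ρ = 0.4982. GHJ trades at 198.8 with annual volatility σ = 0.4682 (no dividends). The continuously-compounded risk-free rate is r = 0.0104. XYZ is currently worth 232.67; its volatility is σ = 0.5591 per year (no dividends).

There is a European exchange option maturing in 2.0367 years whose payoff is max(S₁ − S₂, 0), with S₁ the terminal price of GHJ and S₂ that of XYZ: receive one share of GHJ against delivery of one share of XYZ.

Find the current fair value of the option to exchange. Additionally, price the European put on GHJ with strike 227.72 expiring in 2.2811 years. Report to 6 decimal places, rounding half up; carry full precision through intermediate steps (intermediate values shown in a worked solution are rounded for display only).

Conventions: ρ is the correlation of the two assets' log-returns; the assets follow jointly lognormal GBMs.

σ_eff = √(σ₁² + σ₂² − 2ρσ₁σ₂) = √(0.4682² + 0.5591² − 2·0.4982·0.4682·0.5591) = 0.520553
d₁ = (ln(S₁/S₂) + (q₂ − q₁ + σ_eff²/2)T) / (σ_eff√T) = (ln(198.8/232.67) + (0.0 − 0.0 + 0.135488)·2.0367) / 0.742897 = 0.159681
d₂ = d₁ − σ_eff√T = 0.159681 − 0.742897 = -0.583217
N(d₁) = 0.563434,  N(d₂) = 0.279874
V = S₁·e^{−q₁T}·N(d₁) − S₂·e^{−q₂T}·N(d₂) = 112.010619 − 65.118224 = 46.892395
[vanilla: GHJ put K=227.72]
σ√T = 0.4682·√2.2811 = 0.707137
d₁ = (ln(S/K) + (r+σ²/2)T) / (σ√T) = (ln(198.8/227.72) + (0.0104+0.4682²/2)·2.2811) / 0.707137 = (-0.135818 + 0.273745) / 0.707137 = 0.195050
d₂ = d₁ − σ√T = 0.195050 − 0.707137 = -0.512087
e^{−rT} = 0.976556
N(−d₁) = 0.422677,  N(−d₂) = 0.695705
price = K·e^{−rT}·N(−d₂) − S·N(−d₁) = 154.711727 − 84.028142 = 70.683584

exchange price = 46.892395
price(GHJ put K=227.72) = 70.683584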